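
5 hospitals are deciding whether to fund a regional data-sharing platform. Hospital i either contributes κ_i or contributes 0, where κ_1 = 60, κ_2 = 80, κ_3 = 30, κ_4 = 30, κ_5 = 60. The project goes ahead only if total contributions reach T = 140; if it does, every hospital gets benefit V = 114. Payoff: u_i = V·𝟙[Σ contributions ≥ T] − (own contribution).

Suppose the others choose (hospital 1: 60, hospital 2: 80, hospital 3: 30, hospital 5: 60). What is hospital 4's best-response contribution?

Others' total = 230 ≥ 140; contributing adds cost 30 for no extra benefit.
Best response: 0.

0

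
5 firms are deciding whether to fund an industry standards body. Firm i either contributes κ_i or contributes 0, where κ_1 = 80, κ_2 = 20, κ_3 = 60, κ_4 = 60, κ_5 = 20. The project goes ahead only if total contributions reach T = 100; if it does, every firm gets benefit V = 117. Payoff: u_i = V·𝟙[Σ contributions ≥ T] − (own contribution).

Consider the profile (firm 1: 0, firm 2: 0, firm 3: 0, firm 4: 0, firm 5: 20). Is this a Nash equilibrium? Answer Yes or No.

No

Total = 20 < 100: not provided.
Firm 1 (pledges 0, payoff 0): pledging 80 → total 100, payoff 37. Profitable deviation.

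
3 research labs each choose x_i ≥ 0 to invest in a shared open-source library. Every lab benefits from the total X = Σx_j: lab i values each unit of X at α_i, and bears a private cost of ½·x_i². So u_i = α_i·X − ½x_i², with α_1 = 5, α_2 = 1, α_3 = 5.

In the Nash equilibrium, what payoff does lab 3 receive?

Lab i's FOC: ∂u_i/∂x_i = α_i − x_i = 0, so x_i* = α_i.
NE contributions = (5, 1, 5); X = 11.
u_3 = α_3·X − ½·(x_3)² = 5·11 − ½·5² = 42.5.

42.5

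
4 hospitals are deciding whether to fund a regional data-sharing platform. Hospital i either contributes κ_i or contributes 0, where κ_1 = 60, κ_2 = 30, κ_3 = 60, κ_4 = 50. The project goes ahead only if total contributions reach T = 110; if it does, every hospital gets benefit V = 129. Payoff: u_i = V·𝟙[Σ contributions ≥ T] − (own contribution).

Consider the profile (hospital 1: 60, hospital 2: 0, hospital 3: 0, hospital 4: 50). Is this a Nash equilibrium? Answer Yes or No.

Total = 110 ≥ 110: provided.
Hospital 1 (pledges 60, payoff 69): dropping to 0 → total 50, payoff 0. No gain.
Hospital 2 (pledges 0, payoff 129): pledging 30 → total 140, payoff 99. No gain.
Hospital 3 (pledges 0, payoff 129): pledging 60 → total 170, payoff 69. No gain.
Hospital 4 (pledges 50, payoff 79): dropping to 0 → total 60, payoff 0. No gain.

Yes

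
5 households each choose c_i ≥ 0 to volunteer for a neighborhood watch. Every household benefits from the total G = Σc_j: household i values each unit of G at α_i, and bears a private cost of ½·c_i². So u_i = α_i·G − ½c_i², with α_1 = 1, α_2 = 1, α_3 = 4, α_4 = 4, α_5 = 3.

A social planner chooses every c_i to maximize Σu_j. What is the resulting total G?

Planner FOC: ∂(Σu_j)/∂c_i = (Σα_j) − c_i = 0, so c_i^SO = Σα_j = 13 for every i; G^SO = 65.

65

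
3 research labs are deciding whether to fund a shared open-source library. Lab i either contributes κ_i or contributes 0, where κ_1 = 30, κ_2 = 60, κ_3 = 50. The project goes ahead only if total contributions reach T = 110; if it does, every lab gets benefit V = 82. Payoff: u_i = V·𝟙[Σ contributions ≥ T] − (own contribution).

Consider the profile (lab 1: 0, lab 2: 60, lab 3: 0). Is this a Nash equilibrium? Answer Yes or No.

No

Total = 60 < 110: not provided.
Lab 1 (pledges 0, payoff 0): pledging 30 → total 90, payoff -30. No gain.
Lab 2 (pledges 60, payoff -60): dropping to 0 → total 0, payoff 0. Profitable deviation.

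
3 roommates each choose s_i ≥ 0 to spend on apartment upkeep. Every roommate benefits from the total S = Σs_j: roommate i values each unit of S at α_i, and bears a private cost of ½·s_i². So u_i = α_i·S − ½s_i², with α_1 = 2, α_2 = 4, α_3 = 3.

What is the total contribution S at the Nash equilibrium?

Roommate i's FOC: ∂u_i/∂s_i = α_i − s_i = 0, so s_i* = α_i.
NE contributions = (2, 4, 3); S = 9.

9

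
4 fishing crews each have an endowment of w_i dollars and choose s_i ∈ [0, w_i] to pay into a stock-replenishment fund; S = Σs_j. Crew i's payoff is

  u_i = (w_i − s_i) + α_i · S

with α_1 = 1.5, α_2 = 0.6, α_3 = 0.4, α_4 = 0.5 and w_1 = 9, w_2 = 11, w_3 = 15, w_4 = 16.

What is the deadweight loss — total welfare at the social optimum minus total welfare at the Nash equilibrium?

∂u_i/∂s_i = α_i − 1, so crew i contributes w_i if α_i > 1, else 0.
α_i > 1 for i ∈ {1}; NE contributions (9, 0, 0, 0), S = 9.
W^NE = Σw_i − S^NE + (Σα_i)·S^NE = 51 + 2·9 = 69.
Planner: ∂(Σu_j)/∂s_i = Σα_j − 1 = 2 > 0, so everyone contributes w_i; S^SO = 51, W^SO = 51 + 2·51 = 153.
Deadweight loss = 84.

84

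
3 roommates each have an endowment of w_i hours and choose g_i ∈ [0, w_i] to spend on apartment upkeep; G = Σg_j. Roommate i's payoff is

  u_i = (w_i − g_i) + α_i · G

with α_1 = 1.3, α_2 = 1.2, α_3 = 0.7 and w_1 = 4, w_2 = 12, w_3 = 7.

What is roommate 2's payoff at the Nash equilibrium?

19.2

∂u_i/∂g_i = α_i − 1, so roommate i contributes w_i if α_i > 1, else 0.
α_i > 1 for i ∈ {1, 2}; NE contributions (4, 12, 0), G = 16.
u_2 = (12 − 12) + 1.2·16 = 19.2.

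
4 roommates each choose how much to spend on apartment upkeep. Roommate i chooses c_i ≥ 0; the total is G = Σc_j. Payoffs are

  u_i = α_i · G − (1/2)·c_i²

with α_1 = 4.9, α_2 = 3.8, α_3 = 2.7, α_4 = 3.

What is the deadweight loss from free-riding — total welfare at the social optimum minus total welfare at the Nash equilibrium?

Roommate i's FOC: ∂u_i/∂c_i = α_i − c_i = 0, so c_i* = α_i.
NE contributions = (4.9, 3.8, 2.7, 3); G = 14.4.
W^NE = (Σα)·G − ½Σα_i² = 14.4² − ½·54.74 = 179.99.
Planner sets c_i = Σα_j = 14.4 for every i, so G^SO = 4·14.4 = 57.6.
W^SO = (Σα)·G^SO − ½·4·(Σα)² = (4/2)·14.4² = 414.72.
Deadweight loss = W^SO − W^NE = 234.73.

234.73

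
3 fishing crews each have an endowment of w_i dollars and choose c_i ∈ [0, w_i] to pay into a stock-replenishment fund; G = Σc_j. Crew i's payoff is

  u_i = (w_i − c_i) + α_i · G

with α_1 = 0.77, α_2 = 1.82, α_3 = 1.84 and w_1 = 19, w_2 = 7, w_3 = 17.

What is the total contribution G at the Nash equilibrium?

24

∂u_i/∂c_i = α_i − 1, so crew i contributes w_i if α_i > 1, else 0.
α_i > 1 for i ∈ {2, 3}; NE contributions (0, 7, 17), G = 24.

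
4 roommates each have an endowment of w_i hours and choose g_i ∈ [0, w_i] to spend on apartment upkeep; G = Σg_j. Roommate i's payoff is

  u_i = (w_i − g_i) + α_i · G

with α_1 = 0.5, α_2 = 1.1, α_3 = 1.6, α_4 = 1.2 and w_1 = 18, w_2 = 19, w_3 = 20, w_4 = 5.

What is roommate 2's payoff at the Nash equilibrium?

48.4

∂u_i/∂g_i = α_i − 1, so roommate i contributes w_i if α_i > 1, else 0.
α_i > 1 for i ∈ {2, 3, 4}; NE contributions (0, 19, 20, 5), G = 44.
u_2 = (19 − 19) + 1.1·44 = 48.4.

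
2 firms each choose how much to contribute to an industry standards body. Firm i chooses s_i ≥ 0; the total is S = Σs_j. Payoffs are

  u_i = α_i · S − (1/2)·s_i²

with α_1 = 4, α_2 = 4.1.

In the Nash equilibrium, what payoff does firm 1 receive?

Firm i's FOC: ∂u_i/∂s_i = α_i − s_i = 0, so s_i* = α_i.
NE contributions = (4, 4.1); S = 8.1.
u_1 = α_1·S − ½·(s_1)² = 4·8.1 − ½·4² = 24.4.

24.4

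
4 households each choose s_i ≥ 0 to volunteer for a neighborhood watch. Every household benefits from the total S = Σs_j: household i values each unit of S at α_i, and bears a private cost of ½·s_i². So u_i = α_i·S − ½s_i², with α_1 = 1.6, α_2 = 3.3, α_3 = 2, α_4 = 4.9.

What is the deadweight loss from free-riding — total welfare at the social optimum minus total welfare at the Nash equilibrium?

Household i's FOC: ∂u_i/∂s_i = α_i − s_i = 0, so s_i* = α_i.
NE contributions = (1.6, 3.3, 2, 4.9); S = 11.8.
W^NE = (Σα)·S − ½Σα_i² = 11.8² − ½·41.46 = 118.51.
Planner sets s_i = Σα_j = 11.8 for every i, so S^SO = 4·11.8 = 47.2.
W^SO = (Σα)·S^SO − ½·4·(Σα)² = (4/2)·11.8² = 278.48.
Deadweight loss = W^SO − W^NE = 159.97.

159.97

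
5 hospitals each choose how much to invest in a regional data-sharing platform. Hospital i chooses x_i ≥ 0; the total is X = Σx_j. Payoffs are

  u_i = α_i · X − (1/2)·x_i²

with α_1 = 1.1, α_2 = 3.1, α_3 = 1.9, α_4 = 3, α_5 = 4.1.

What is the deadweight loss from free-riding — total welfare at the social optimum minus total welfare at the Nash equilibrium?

Hospital i's FOC: ∂u_i/∂x_i = α_i − x_i = 0, so x_i* = α_i.
NE contributions = (1.1, 3.1, 1.9, 3, 4.1); X = 13.2.
W^NE = (Σα)·X − ½Σα_i² = 13.2² − ½·40.24 = 154.12.
Planner sets x_i = Σα_j = 13.2 for every i, so X^SO = 5·13.2 = 66.
W^SO = (Σα)·X^SO − ½·5·(Σα)² = (5/2)·13.2² = 435.6.
Deadweight loss = W^SO − W^NE = 281.48.

281.48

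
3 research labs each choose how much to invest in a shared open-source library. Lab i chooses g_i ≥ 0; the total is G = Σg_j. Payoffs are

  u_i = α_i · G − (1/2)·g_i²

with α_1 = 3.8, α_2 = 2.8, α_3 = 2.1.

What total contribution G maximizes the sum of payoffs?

Planner FOC: ∂(Σu_j)/∂g_i = (Σα_j) − g_i = 0, so g_i^SO = Σα_j = 8.7 for every i; G^SO = 26.1.

26.1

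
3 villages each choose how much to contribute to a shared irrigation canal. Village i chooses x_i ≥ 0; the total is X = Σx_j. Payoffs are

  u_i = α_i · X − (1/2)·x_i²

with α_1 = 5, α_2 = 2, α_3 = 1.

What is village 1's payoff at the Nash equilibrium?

27.5

Village i's FOC: ∂u_i/∂x_i = α_i − x_i = 0, so x_i* = α_i.
NE contributions = (5, 2, 1); X = 8.
u_1 = α_1·X − ½·(x_1)² = 5·8 − ½·5² = 27.5.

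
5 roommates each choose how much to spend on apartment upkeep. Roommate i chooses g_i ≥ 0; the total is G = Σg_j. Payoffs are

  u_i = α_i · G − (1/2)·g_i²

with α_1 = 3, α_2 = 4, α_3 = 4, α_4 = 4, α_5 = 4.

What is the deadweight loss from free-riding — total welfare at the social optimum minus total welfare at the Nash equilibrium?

578

Roommate i's FOC: ∂u_i/∂g_i = α_i − g_i = 0, so g_i* = α_i.
NE contributions = (3, 4, 4, 4, 4); G = 19.
W^NE = (Σα)·G − ½Σα_i² = 19² − ½·73 = 324.5.
Planner sets g_i = Σα_j = 19 for every i, so G^SO = 5·19 = 95.
W^SO = (Σα)·G^SO − ½·5·(Σα)² = (5/2)·19² = 902.5.
Deadweight loss = W^SO − W^NE = 578.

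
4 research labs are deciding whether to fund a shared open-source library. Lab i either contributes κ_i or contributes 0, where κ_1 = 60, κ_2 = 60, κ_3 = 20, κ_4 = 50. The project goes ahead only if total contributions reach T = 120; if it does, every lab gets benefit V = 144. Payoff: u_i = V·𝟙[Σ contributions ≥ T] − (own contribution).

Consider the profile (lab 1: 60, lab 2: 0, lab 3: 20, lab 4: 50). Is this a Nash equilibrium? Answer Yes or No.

Total = 130 ≥ 120: provided.
Lab 1 (pledges 60, payoff 84): dropping to 0 → total 70, payoff 0. No gain.
Lab 2 (pledges 0, payoff 144): pledging 60 → total 190, payoff 84. No gain.
Lab 3 (pledges 20, payoff 124): dropping to 0 → total 110, payoff 0. No gain.
Lab 4 (pledges 50, payoff 94): dropping to 0 → total 80, payoff 0. No gain.

Yes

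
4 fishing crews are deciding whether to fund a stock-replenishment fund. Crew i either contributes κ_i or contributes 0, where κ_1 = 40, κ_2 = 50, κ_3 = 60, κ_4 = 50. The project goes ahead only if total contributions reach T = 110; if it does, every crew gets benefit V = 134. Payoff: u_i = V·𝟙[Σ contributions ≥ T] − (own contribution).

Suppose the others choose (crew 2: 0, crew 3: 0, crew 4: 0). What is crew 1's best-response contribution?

Others' total = 0. Even contributing 40 gives 40 < 110: no benefit either way.
Best response: 0.

0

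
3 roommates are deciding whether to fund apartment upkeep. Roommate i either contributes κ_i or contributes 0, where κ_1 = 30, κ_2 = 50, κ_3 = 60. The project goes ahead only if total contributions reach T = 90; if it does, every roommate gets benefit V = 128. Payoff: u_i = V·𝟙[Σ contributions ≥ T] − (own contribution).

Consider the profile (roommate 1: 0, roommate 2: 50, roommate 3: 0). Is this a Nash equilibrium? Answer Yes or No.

No

Total = 50 < 90: not provided.
Roommate 1 (pledges 0, payoff 0): pledging 30 → total 80, payoff -30. No gain.
Roommate 2 (pledges 50, payoff -50): dropping to 0 → total 0, payoff 0. Profitable deviation.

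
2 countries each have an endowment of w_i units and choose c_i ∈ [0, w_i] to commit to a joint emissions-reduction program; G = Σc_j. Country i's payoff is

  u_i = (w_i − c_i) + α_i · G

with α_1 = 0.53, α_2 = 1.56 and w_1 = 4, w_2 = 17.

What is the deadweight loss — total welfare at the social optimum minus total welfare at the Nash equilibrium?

4.36

∂u_i/∂c_i = α_i − 1, so country i contributes w_i if α_i > 1, else 0.
α_i > 1 for i ∈ {2}; NE contributions (0, 17), G = 17.
W^NE = Σw_i − G^NE + (Σα_i)·G^NE = 21 + 1.09·17 = 39.53.
Planner: ∂(Σu_j)/∂c_i = Σα_j − 1 = 1.09 > 0, so everyone contributes w_i; G^SO = 21, W^SO = 21 + 1.09·21 = 43.89.
Deadweight loss = 4.36.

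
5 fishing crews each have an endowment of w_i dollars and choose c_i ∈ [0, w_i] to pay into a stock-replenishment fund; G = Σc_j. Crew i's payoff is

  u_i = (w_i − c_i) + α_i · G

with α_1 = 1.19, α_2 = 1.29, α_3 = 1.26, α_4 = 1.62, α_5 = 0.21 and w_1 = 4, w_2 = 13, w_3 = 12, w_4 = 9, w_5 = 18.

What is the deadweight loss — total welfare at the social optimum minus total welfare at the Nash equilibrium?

∂u_i/∂c_i = α_i − 1, so crew i contributes w_i if α_i > 1, else 0.
α_i > 1 for i ∈ {1, 2, 3, 4}; NE contributions (4, 13, 12, 9, 0), G = 38.
W^NE = Σw_i − G^NE + (Σα_i)·G^NE = 56 + 4.57·38 = 229.66.
Planner: ∂(Σu_j)/∂c_i = Σα_j − 1 = 4.57 > 0, so everyone contributes w_i; G^SO = 56, W^SO = 56 + 4.57·56 = 311.92.
Deadweight loss = 82.26.

82.26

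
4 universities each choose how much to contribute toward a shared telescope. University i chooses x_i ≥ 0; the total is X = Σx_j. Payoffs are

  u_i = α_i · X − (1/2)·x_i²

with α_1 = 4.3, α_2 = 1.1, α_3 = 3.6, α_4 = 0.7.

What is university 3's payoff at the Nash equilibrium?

28.44

University i's FOC: ∂u_i/∂x_i = α_i − x_i = 0, so x_i* = α_i.
NE contributions = (4.3, 1.1, 3.6, 0.7); X = 9.7.
u_3 = α_3·X − ½·(x_3)² = 3.6·9.7 − ½·3.6² = 28.44.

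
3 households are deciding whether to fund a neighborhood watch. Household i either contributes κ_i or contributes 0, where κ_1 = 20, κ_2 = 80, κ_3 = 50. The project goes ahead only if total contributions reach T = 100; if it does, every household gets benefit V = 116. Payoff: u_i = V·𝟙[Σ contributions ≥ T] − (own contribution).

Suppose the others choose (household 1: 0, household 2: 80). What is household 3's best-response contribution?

50

Others' total = 80. Contributing 50 brings total to 130 ≥ 100: gain V − κ_3 = 66.
Best response: 50.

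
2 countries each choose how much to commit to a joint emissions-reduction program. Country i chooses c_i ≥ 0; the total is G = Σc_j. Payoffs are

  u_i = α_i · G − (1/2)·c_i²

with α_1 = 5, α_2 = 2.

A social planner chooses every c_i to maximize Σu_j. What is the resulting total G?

14

Planner FOC: ∂(Σu_j)/∂c_i = (Σα_j) − c_i = 0, so c_i^SO = Σα_j = 7 for every i; G^SO = 14.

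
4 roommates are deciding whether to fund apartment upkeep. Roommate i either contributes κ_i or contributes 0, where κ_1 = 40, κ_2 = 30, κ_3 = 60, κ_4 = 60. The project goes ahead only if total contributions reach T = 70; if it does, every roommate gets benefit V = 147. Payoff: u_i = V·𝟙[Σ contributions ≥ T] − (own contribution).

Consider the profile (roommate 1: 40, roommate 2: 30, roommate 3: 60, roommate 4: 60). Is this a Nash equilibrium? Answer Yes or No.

Total = 190 ≥ 70: provided.
Roommate 1 (pledges 40, payoff 107): dropping to 0 → total 150, payoff 147. Profitable deviation.

No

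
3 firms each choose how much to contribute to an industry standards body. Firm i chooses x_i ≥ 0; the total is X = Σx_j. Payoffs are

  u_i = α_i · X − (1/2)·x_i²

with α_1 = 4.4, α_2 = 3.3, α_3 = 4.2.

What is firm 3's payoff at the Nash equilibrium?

41.16

Firm i's FOC: ∂u_i/∂x_i = α_i − x_i = 0, so x_i* = α_i.
NE contributions = (4.4, 3.3, 4.2); X = 11.9.
u_3 = α_3·X − ½·(x_3)² = 4.2·11.9 − ½·4.2² = 41.16.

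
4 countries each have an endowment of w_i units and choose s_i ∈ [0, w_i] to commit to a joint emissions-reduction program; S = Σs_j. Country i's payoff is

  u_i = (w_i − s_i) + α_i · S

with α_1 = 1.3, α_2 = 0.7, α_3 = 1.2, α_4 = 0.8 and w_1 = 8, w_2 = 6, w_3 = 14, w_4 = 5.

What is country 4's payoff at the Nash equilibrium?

22.6

∂u_i/∂s_i = α_i − 1, so country i contributes w_i if α_i > 1, else 0.
α_i > 1 for i ∈ {1, 3}; NE contributions (8, 0, 14, 0), S = 22.
u_4 = (5 − 0) + 0.8·22 = 22.6.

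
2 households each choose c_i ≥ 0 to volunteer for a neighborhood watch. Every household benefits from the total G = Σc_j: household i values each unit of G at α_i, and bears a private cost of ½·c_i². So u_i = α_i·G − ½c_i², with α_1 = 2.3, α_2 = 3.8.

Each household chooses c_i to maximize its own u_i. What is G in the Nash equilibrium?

6.1

Household i's FOC: ∂u_i/∂c_i = α_i − c_i = 0, so c_i* = α_i.
NE contributions = (2.3, 3.8); G = 6.1.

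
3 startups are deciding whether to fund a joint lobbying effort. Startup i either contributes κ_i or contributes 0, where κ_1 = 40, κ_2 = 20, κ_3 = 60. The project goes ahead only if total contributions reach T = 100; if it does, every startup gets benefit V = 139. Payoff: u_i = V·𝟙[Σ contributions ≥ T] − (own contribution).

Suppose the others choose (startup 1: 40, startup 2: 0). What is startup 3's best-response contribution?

Others' total = 40. Contributing 60 brings total to 100 ≥ 100: gain V − κ_3 = 79.
Best response: 60.

60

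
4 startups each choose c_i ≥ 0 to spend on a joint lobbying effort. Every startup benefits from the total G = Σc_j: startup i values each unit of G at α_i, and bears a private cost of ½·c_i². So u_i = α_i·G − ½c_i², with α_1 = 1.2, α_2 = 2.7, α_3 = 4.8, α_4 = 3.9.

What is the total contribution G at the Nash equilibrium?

12.6

Startup i's FOC: ∂u_i/∂c_i = α_i − c_i = 0, so c_i* = α_i.
NE contributions = (1.2, 2.7, 4.8, 3.9); G = 12.6.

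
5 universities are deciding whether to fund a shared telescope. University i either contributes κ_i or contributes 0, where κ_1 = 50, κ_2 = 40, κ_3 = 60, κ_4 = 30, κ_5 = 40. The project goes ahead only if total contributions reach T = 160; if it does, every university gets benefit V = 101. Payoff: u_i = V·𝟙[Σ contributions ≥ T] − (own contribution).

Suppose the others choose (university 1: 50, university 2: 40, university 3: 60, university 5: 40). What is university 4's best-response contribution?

Others' total = 190 ≥ 160; contributing adds cost 30 for no extra benefit.
Best response: 0.

0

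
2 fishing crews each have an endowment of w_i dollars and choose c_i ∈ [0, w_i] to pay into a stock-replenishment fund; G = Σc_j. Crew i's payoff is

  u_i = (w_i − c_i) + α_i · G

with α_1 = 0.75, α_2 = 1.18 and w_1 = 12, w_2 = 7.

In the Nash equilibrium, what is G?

∂u_i/∂c_i = α_i − 1, so crew i contributes w_i if α_i > 1, else 0.
α_i > 1 for i ∈ {2}; NE contributions (0, 7), G = 7.

7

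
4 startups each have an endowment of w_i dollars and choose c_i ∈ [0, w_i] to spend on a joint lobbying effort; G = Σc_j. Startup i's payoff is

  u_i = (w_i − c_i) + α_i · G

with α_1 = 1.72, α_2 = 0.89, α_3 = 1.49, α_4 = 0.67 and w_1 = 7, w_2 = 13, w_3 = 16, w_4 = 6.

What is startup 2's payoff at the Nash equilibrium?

∂u_i/∂c_i = α_i − 1, so startup i contributes w_i if α_i > 1, else 0.
α_i > 1 for i ∈ {1, 3}; NE contributions (7, 0, 16, 0), G = 23.
u_2 = (13 − 0) + 0.89·23 = 33.47.

33.47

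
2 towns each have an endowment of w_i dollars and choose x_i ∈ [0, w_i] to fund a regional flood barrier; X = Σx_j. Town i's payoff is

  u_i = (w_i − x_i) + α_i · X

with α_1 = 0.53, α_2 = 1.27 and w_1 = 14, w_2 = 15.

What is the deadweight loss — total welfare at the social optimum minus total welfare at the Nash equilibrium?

11.2

∂u_i/∂x_i = α_i − 1, so town i contributes w_i if α_i > 1, else 0.
α_i > 1 for i ∈ {2}; NE contributions (0, 15), X = 15.
W^NE = Σw_i − X^NE + (Σα_i)·X^NE = 29 + 0.8·15 = 41.
Planner: ∂(Σu_j)/∂x_i = Σα_j − 1 = 0.8 > 0, so everyone contributes w_i; X^SO = 29, W^SO = 29 + 0.8·29 = 52.2.
Deadweight loss = 11.2.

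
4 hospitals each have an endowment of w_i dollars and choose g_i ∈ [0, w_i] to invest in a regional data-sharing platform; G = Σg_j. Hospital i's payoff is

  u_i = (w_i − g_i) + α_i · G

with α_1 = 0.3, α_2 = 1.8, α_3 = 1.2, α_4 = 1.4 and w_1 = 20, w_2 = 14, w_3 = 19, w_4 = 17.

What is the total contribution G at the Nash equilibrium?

50

∂u_i/∂g_i = α_i − 1, so hospital i contributes w_i if α_i > 1, else 0.
α_i > 1 for i ∈ {2, 3, 4}; NE contributions (0, 14, 19, 17), G = 50.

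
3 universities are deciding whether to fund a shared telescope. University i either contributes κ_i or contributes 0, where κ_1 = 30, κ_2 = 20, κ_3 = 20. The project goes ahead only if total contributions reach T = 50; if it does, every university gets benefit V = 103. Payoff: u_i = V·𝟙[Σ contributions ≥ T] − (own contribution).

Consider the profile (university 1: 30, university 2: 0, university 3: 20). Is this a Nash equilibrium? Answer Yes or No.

Yes

Total = 50 ≥ 50: provided.
University 1 (pledges 30, payoff 73): dropping to 0 → total 20, payoff 0. No gain.
University 2 (pledges 0, payoff 103): pledging 20 → total 70, payoff 83. No gain.
University 3 (pledges 20, payoff 83): dropping to 0 → total 30, payoff 0. No gain.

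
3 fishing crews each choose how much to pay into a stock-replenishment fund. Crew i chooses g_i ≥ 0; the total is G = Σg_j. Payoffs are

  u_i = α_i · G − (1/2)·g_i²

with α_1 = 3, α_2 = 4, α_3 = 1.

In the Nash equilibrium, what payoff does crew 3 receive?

7.5

Crew i's FOC: ∂u_i/∂g_i = α_i − g_i = 0, so g_i* = α_i.
NE contributions = (3, 4, 1); G = 8.
u_3 = α_3·G − ½·(g_3)² = 1·8 − ½·1² = 7.5.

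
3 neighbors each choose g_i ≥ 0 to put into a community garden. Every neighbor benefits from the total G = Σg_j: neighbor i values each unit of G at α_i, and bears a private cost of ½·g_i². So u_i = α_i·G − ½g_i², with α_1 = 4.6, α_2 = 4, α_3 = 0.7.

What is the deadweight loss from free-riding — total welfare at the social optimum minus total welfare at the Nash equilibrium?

62.07

Neighbor i's FOC: ∂u_i/∂g_i = α_i − g_i = 0, so g_i* = α_i.
NE contributions = (4.6, 4, 0.7); G = 9.3.
W^NE = (Σα)·G − ½Σα_i² = 9.3² − ½·37.65 = 67.665.
Planner sets g_i = Σα_j = 9.3 for every i, so G^SO = 3·9.3 = 27.9.
W^SO = (Σα)·G^SO − ½·3·(Σα)² = (3/2)·9.3² = 129.735.
Deadweight loss = W^SO − W^NE = 62.07.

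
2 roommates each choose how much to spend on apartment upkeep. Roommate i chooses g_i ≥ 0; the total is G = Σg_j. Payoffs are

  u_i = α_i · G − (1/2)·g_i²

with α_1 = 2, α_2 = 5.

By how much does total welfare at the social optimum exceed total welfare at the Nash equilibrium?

14.5

Roommate i's FOC: ∂u_i/∂g_i = α_i − g_i = 0, so g_i* = α_i.
NE contributions = (2, 5); G = 7.
W^NE = (Σα)·G − ½Σα_i² = 7² − ½·29 = 34.5.
Planner sets g_i = Σα_j = 7 for every i, so G^SO = 2·7 = 14.
W^SO = (Σα)·G^SO − ½·2·(Σα)² = (2/2)·7² = 49.
Deadweight loss = W^SO − W^NE = 14.5.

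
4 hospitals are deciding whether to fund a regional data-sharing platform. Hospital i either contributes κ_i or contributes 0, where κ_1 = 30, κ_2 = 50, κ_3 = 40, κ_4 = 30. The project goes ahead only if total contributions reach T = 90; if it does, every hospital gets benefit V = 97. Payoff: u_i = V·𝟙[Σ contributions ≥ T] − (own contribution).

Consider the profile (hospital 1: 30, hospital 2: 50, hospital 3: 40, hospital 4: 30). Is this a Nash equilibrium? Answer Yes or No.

Total = 150 ≥ 90: provided.
Hospital 1 (pledges 30, payoff 67): dropping to 0 → total 120, payoff 97. Profitable deviation.

No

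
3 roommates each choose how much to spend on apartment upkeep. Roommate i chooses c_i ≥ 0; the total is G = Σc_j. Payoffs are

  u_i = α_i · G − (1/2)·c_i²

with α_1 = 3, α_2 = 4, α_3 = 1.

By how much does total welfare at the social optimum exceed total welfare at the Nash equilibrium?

45

Roommate i's FOC: ∂u_i/∂c_i = α_i − c_i = 0, so c_i* = α_i.
NE contributions = (3, 4, 1); G = 8.
W^NE = (Σα)·G − ½Σα_i² = 8² − ½·26 = 51.
Planner sets c_i = Σα_j = 8 for every i, so G^SO = 3·8 = 24.
W^SO = (Σα)·G^SO − ½·3·(Σα)² = (3/2)·8² = 96.
Deadweight loss = W^SO − W^NE = 45.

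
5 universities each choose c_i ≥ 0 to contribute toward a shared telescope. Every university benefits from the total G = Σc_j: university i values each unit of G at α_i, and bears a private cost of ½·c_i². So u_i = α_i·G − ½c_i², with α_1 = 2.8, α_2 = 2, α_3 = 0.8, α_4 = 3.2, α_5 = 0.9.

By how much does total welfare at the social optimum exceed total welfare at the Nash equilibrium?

University i's FOC: ∂u_i/∂c_i = α_i − c_i = 0, so c_i* = α_i.
NE contributions = (2.8, 2, 0.8, 3.2, 0.9); G = 9.7.
W^NE = (Σα)·G − ½Σα_i² = 9.7² − ½·23.53 = 82.325.
Planner sets c_i = Σα_j = 9.7 for every i, so G^SO = 5·9.7 = 48.5.
W^SO = (Σα)·G^SO − ½·5·(Σα)² = (5/2)·9.7² = 235.225.
Deadweight loss = W^SO − W^NE = 152.9.

152.9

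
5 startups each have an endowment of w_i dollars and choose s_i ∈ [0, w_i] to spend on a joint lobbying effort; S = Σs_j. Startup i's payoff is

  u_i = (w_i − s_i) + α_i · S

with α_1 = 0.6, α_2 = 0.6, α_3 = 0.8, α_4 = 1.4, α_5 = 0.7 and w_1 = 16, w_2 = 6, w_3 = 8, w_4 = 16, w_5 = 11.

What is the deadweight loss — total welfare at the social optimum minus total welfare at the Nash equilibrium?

127.1

∂u_i/∂s_i = α_i − 1, so startup i contributes w_i if α_i > 1, else 0.
α_i > 1 for i ∈ {4}; NE contributions (0, 0, 0, 16, 0), S = 16.
W^NE = Σw_i − S^NE + (Σα_i)·S^NE = 57 + 3.1·16 = 106.6.
Planner: ∂(Σu_j)/∂s_i = Σα_j − 1 = 3.1 > 0, so everyone contributes w_i; S^SO = 57, W^SO = 57 + 3.1·57 = 233.7.
Deadweight loss = 127.1.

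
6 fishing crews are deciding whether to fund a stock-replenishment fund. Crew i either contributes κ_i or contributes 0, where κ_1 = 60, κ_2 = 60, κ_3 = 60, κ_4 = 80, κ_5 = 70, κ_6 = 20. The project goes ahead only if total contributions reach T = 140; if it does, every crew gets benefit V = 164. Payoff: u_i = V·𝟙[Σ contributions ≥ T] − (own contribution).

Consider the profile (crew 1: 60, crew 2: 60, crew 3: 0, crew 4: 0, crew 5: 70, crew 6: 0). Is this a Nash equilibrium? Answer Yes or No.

Total = 190 ≥ 140: provided.
Crew 1 (pledges 60, payoff 104): dropping to 0 → total 130, payoff 0. No gain.
Crew 2 (pledges 60, payoff 104): dropping to 0 → total 130, payoff 0. No gain.
Crew 3 (pledges 0, payoff 164): pledging 60 → total 250, payoff 104. No gain.
Crew 4 (pledges 0, payoff 164): pledging 80 → total 270, payoff 84. No gain.
Crew 5 (pledges 70, payoff 94): dropping to 0 → total 120, payoff 0. No gain.
Crew 6 (pledges 0, payoff 164): pledging 20 → total 210, payoff 144. No gain.

Yes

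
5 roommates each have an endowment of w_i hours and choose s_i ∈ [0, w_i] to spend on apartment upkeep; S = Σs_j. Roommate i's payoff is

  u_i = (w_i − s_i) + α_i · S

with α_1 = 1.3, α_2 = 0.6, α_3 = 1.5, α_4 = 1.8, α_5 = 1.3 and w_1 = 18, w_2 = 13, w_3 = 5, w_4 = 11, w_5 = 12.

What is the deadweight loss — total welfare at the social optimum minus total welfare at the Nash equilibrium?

∂u_i/∂s_i = α_i − 1, so roommate i contributes w_i if α_i > 1, else 0.
α_i > 1 for i ∈ {1, 3, 4, 5}; NE contributions (18, 0, 5, 11, 12), S = 46.
W^NE = Σw_i − S^NE + (Σα_i)·S^NE = 59 + 5.5·46 = 312.
Planner: ∂(Σu_j)/∂s_i = Σα_j − 1 = 5.5 > 0, so everyone contributes w_i; S^SO = 59, W^SO = 59 + 5.5·59 = 383.5.
Deadweight loss = 71.5.

71.5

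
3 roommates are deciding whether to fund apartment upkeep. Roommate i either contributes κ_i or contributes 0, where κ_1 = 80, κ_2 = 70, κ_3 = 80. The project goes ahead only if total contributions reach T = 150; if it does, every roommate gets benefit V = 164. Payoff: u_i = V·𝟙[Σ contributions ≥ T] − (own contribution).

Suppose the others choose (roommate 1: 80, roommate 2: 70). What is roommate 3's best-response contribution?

0

Others' total = 150 ≥ 150; contributing adds cost 80 for no extra benefit.
Best response: 0.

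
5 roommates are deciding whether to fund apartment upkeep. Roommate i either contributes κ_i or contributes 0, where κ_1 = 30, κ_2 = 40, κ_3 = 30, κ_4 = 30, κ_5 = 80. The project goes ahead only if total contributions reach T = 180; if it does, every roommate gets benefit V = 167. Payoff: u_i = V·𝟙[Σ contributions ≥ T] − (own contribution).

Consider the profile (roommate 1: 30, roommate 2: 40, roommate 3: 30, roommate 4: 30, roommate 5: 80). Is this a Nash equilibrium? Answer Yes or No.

No

Total = 210 ≥ 180: provided.
Roommate 1 (pledges 30, payoff 137): dropping to 0 → total 180, payoff 167. Profitable deviation.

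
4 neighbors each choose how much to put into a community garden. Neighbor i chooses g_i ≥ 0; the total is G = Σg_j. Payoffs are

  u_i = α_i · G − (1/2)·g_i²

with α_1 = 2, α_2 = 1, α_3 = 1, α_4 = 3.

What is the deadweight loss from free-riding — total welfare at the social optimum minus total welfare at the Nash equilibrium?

Neighbor i's FOC: ∂u_i/∂g_i = α_i − g_i = 0, so g_i* = α_i.
NE contributions = (2, 1, 1, 3); G = 7.
W^NE = (Σα)·G − ½Σα_i² = 7² − ½·15 = 41.5.
Planner sets g_i = Σα_j = 7 for every i, so G^SO = 4·7 = 28.
W^SO = (Σα)·G^SO − ½·4·(Σα)² = (4/2)·7² = 98.
Deadweight loss = W^SO − W^NE = 56.5.

56.5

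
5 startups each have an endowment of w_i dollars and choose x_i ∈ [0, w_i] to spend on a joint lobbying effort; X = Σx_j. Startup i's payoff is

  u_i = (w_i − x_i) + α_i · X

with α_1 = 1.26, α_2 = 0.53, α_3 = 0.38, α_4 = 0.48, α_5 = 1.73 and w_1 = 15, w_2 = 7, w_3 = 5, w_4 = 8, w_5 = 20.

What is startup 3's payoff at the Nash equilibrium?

∂u_i/∂x_i = α_i − 1, so startup i contributes w_i if α_i > 1, else 0.
α_i > 1 for i ∈ {1, 5}; NE contributions (15, 0, 0, 0, 20), X = 35.
u_3 = (5 − 0) + 0.38·35 = 18.3.

18.3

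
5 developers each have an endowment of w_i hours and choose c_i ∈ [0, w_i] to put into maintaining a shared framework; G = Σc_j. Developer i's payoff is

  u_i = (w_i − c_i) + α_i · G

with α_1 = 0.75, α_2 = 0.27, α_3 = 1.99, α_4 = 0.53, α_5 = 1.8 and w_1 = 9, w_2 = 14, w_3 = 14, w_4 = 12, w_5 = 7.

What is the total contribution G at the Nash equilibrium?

∂u_i/∂c_i = α_i − 1, so developer i contributes w_i if α_i > 1, else 0.
α_i > 1 for i ∈ {3, 5}; NE contributions (0, 0, 14, 0, 7), G = 21.

21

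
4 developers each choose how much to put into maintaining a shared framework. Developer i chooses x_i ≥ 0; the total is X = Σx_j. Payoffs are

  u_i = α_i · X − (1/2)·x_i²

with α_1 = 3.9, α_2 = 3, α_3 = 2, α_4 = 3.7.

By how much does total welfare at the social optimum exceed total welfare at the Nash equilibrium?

Developer i's FOC: ∂u_i/∂x_i = α_i − x_i = 0, so x_i* = α_i.
NE contributions = (3.9, 3, 2, 3.7); X = 12.6.
W^NE = (Σα)·X − ½Σα_i² = 12.6² − ½·41.9 = 137.81.
Planner sets x_i = Σα_j = 12.6 for every i, so X^SO = 4·12.6 = 50.4.
W^SO = (Σα)·X^SO − ½·4·(Σα)² = (4/2)·12.6² = 317.52.
Deadweight loss = W^SO − W^NE = 179.71.

179.71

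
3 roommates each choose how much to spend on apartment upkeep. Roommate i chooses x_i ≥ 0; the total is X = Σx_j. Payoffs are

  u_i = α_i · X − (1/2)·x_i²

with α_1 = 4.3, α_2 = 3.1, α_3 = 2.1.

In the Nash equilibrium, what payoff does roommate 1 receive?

31.605

Roommate i's FOC: ∂u_i/∂x_i = α_i − x_i = 0, so x_i* = α_i.
NE contributions = (4.3, 3.1, 2.1); X = 9.5.
u_1 = α_1·X − ½·(x_1)² = 4.3·9.5 − ½·4.3² = 31.605.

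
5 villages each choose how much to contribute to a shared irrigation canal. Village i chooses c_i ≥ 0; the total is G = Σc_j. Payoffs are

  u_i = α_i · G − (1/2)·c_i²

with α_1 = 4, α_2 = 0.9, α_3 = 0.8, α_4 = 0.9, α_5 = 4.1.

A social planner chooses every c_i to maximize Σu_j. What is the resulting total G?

53.5

Planner FOC: ∂(Σu_j)/∂c_i = (Σα_j) − c_i = 0, so c_i^SO = Σα_j = 10.7 for every i; G^SO = 53.5.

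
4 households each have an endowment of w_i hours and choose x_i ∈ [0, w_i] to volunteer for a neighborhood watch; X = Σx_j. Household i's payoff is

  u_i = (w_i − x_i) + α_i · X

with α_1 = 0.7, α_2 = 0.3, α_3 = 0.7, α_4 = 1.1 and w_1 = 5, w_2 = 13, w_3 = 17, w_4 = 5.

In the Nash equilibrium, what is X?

∂u_i/∂x_i = α_i − 1, so household i contributes w_i if α_i > 1, else 0.
α_i > 1 for i ∈ {4}; NE contributions (0, 0, 0, 5), X = 5.

5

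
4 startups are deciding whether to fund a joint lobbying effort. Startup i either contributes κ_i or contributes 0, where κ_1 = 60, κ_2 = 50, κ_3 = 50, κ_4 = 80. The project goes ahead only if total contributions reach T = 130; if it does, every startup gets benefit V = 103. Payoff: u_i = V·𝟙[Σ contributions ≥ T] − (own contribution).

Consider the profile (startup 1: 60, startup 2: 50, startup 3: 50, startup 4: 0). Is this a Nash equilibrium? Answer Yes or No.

Yes

Total = 160 ≥ 130: provided.
Startup 1 (pledges 60, payoff 43): dropping to 0 → total 100, payoff 0. No gain.
Startup 2 (pledges 50, payoff 53): dropping to 0 → total 110, payoff 0. No gain.
Startup 3 (pledges 50, payoff 53): dropping to 0 → total 110, payoff 0. No gain.
Startup 4 (pledges 0, payoff 103): pledging 80 → total 240, payoff 23. No gain.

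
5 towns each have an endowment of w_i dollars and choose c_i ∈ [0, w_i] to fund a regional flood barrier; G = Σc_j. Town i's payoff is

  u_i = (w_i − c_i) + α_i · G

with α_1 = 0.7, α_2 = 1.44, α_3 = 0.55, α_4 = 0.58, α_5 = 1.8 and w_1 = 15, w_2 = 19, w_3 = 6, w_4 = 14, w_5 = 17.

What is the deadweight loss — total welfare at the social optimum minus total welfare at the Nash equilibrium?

142.45

∂u_i/∂c_i = α_i − 1, so town i contributes w_i if α_i > 1, else 0.
α_i > 1 for i ∈ {2, 5}; NE contributions (0, 19, 0, 0, 17), G = 36.
W^NE = Σw_i − G^NE + (Σα_i)·G^NE = 71 + 4.07·36 = 217.52.
Planner: ∂(Σu_j)/∂c_i = Σα_j − 1 = 4.07 > 0, so everyone contributes w_i; G^SO = 71, W^SO = 71 + 4.07·71 = 359.97.
Deadweight loss = 142.45.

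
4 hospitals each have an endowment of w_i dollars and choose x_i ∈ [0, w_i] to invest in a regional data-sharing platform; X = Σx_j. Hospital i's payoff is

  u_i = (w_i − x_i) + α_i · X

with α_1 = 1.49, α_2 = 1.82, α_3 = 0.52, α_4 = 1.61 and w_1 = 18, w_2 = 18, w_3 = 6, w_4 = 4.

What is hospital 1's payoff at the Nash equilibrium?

59.6

∂u_i/∂x_i = α_i − 1, so hospital i contributes w_i if α_i > 1, else 0.
α_i > 1 for i ∈ {1, 2, 4}; NE contributions (18, 18, 0, 4), X = 40.
u_1 = (18 − 18) + 1.49·40 = 59.6.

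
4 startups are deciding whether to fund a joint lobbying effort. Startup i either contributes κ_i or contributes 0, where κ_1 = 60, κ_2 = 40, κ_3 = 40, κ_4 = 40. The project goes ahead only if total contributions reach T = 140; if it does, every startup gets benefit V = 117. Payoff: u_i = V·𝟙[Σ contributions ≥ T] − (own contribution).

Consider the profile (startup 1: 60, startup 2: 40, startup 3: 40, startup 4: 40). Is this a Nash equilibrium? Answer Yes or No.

No

Total = 180 ≥ 140: provided.
Startup 1 (pledges 60, payoff 57): dropping to 0 → total 120, payoff 0. No gain.
Startup 2 (pledges 40, payoff 77): dropping to 0 → total 140, payoff 117. Profitable deviation.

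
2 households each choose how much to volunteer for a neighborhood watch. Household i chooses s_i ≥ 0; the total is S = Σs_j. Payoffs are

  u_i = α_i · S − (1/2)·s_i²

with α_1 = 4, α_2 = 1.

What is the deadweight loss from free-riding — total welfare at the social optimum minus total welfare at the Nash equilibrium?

8.5

Household i's FOC: ∂u_i/∂s_i = α_i − s_i = 0, so s_i* = α_i.
NE contributions = (4, 1); S = 5.
W^NE = (Σα)·S − ½Σα_i² = 5² − ½·17 = 16.5.
Planner sets s_i = Σα_j = 5 for every i, so S^SO = 2·5 = 10.
W^SO = (Σα)·S^SO − ½·2·(Σα)² = (2/2)·5² = 25.
Deadweight loss = W^SO − W^NE = 8.5.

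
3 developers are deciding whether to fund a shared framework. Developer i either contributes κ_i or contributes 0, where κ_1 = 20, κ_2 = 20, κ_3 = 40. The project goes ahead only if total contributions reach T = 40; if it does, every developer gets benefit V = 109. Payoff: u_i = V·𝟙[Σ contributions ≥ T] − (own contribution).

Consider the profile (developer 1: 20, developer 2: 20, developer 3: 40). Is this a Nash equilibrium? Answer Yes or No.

No

Total = 80 ≥ 40: provided.
Developer 1 (pledges 20, payoff 89): dropping to 0 → total 60, payoff 109. Profitable deviation.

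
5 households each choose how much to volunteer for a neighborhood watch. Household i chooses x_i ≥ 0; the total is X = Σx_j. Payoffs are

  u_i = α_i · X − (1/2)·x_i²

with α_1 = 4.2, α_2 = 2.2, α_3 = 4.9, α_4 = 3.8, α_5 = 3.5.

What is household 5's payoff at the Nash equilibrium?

58.975

Household i's FOC: ∂u_i/∂x_i = α_i − x_i = 0, so x_i* = α_i.
NE contributions = (4.2, 2.2, 4.9, 3.8, 3.5); X = 18.6.
u_5 = α_5·X − ½·(x_5)² = 3.5·18.6 − ½·3.5² = 58.975.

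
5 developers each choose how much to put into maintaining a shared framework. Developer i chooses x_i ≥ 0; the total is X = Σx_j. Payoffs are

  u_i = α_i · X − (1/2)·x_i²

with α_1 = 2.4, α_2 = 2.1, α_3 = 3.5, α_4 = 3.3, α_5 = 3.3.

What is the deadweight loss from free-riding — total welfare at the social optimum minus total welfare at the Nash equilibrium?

Developer i's FOC: ∂u_i/∂x_i = α_i − x_i = 0, so x_i* = α_i.
NE contributions = (2.4, 2.1, 3.5, 3.3, 3.3); X = 14.6.
W^NE = (Σα)·X − ½Σα_i² = 14.6² − ½·44.2 = 191.06.
Planner sets x_i = Σα_j = 14.6 for every i, so X^SO = 5·14.6 = 73.
W^SO = (Σα)·X^SO − ½·5·(Σα)² = (5/2)·14.6² = 532.9.
Deadweight loss = W^SO − W^NE = 341.84.

341.84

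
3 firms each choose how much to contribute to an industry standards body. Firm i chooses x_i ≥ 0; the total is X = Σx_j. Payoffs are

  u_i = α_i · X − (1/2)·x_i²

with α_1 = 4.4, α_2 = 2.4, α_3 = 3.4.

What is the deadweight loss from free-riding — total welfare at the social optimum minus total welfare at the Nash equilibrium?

Firm i's FOC: ∂u_i/∂x_i = α_i − x_i = 0, so x_i* = α_i.
NE contributions = (4.4, 2.4, 3.4); X = 10.2.
W^NE = (Σα)·X − ½Σα_i² = 10.2² − ½·36.68 = 85.7.
Planner sets x_i = Σα_j = 10.2 for every i, so X^SO = 3·10.2 = 30.6.
W^SO = (Σα)·X^SO − ½·3·(Σα)² = (3/2)·10.2² = 156.06.
Deadweight loss = W^SO − W^NE = 70.36.

70.36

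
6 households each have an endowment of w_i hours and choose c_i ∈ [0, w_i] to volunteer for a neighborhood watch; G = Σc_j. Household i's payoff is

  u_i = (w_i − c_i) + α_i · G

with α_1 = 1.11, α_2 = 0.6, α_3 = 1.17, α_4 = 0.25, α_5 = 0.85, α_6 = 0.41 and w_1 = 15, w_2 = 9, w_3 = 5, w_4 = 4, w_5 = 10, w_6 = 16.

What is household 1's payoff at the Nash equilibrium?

22.2

∂u_i/∂c_i = α_i − 1, so household i contributes w_i if α_i > 1, else 0.
α_i > 1 for i ∈ {1, 3}; NE contributions (15, 0, 5, 0, 0, 0), G = 20.
u_1 = (15 − 15) + 1.11·20 = 22.2.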